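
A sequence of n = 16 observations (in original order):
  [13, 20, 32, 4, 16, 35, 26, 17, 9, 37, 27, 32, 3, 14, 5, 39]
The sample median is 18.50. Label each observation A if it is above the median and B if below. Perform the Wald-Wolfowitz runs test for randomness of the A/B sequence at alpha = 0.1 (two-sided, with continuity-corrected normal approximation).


Step 1: Compute median = 18.50; label A = above, B = below.
Labels in order: BAABBAABBAAABBBA  (n_A = 8, n_B = 8)
Step 2: Count runs R = 8.
Step 3: Under H0 (random ordering), E[R] = 2*n_A*n_B/(n_A+n_B) + 1 = 2*8*8/16 + 1 = 9.0000.
        Var[R] = 2*n_A*n_B*(2*n_A*n_B - n_A - n_B) / ((n_A+n_B)^2 * (n_A+n_B-1)) = 14336/3840 = 3.7333.
        SD[R] = 1.9322.
Step 4: Continuity-corrected z = (R + 0.5 - E[R]) / SD[R] = (8 + 0.5 - 9.0000) / 1.9322 = -0.2588.
Step 5: Two-sided p-value via normal approximation = 2*(1 - Phi(|z|)) = 0.795809.
Step 6: alpha = 0.1. fail to reject H0.

R = 8, z = -0.2588, p = 0.795809, fail to reject H0.


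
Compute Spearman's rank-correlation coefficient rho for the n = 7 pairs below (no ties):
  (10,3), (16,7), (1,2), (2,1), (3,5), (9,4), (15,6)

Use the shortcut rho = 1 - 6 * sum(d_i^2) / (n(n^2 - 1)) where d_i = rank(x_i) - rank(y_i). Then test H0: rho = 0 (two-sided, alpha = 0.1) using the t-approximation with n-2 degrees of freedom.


Step 1: Rank x and y separately (midranks; no ties here).
rank(x): 10->5, 16->7, 1->1, 2->2, 3->3, 9->4, 15->6
rank(y): 3->3, 7->7, 2->2, 1->1, 5->5, 4->4, 6->6
Step 2: d_i = R_x(i) - R_y(i); compute d_i^2.
  (5-3)^2=4, (7-7)^2=0, (1-2)^2=1, (2-1)^2=1, (3-5)^2=4, (4-4)^2=0, (6-6)^2=0
sum(d^2) = 10.
Step 3: rho = 1 - 6*10 / (7*(7^2 - 1)) = 1 - 60/336 = 0.821429.
Step 4: Under H0, t = rho * sqrt((n-2)/(1-rho^2)) = 3.2206 ~ t(5).
Step 5: Two-sided p-value from the t-distribution with 5 df = 0.023449.
Step 6: alpha = 0.1. reject H0.

rho = 0.8214, p = 0.023449, reject H0 at alpha = 0.1.


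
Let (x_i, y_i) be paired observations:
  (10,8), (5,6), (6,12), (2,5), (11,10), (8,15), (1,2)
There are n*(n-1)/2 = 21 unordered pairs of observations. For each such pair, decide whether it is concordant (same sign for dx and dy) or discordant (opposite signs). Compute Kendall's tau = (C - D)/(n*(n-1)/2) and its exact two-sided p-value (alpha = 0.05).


Step 1: Enumerate the 21 unordered pairs (i,j) with i<j and classify each by sign(x_j-x_i) * sign(y_j-y_i).
  (1,2):dx=-5,dy=-2->C; (1,3):dx=-4,dy=+4->D; (1,4):dx=-8,dy=-3->C; (1,5):dx=+1,dy=+2->C
  (1,6):dx=-2,dy=+7->D; (1,7):dx=-9,dy=-6->C; (2,3):dx=+1,dy=+6->C; (2,4):dx=-3,dy=-1->C
  (2,5):dx=+6,dy=+4->C; (2,6):dx=+3,dy=+9->C; (2,7):dx=-4,dy=-4->C; (3,4):dx=-4,dy=-7->C
  (3,5):dx=+5,dy=-2->D; (3,6):dx=+2,dy=+3->C; (3,7):dx=-5,dy=-10->C; (4,5):dx=+9,dy=+5->C
  (4,6):dx=+6,dy=+10->C; (4,7):dx=-1,dy=-3->C; (5,6):dx=-3,dy=+5->D; (5,7):dx=-10,dy=-8->C
  (6,7):dx=-7,dy=-13->C
Step 2: C = 17, D = 4, total pairs = 21.
Step 3: tau = (C - D)/(n(n-1)/2) = (17 - 4)/21 = 0.619048.
Step 4: Exact two-sided p-value (enumerate n! = 5040 permutations of y under H0): p = 0.069048.
Step 5: alpha = 0.05. fail to reject H0.

tau_b = 0.6190 (C=17, D=4), p = 0.069048, fail to reject H0.


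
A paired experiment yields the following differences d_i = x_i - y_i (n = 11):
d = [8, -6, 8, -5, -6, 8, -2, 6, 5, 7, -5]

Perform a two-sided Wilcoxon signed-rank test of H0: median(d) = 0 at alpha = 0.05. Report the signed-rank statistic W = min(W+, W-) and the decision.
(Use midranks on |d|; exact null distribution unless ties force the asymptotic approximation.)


Step 1: Drop any zero differences (none here) and take |d_i|.
|d| = [8, 6, 8, 5, 6, 8, 2, 6, 5, 7, 5]
Step 2: Midrank |d_i| (ties get averaged ranks).
ranks: |8|->10, |6|->6, |8|->10, |5|->3, |6|->6, |8|->10, |2|->1, |6|->6, |5|->3, |7|->8, |5|->3
Step 3: Attach original signs; sum ranks with positive sign and with negative sign.
W+ = 10 + 10 + 10 + 6 + 3 + 8 = 47
W- = 6 + 3 + 6 + 1 + 3 = 19
(Check: W+ + W- = 66 should equal n(n+1)/2 = 66.)
Step 4: Test statistic W = min(W+, W-) = 19.
Step 5: Ties in |d|, so use the tie-corrected normal approximation.
        E[W] = n(n+1)/4 = 11*12/4 = 33.
        Tie groups: |d|=5 (t=3), |d|=6 (t=3), |d|=8 (t=3); sum(t^3 - t) = 72.
        Var[W] = n(n+1)(2n+1)/24 - sum(t^3-t)/48 = 3036/24 - 72/48 = 125.
        z = (W - E[W]) / sqrt(Var[W]) = (19 - 33) / 11.1803 = -1.2522.
        Two-sided p = 2*Phi(z) = 0.210498.
Step 6: alpha = 0.05. fail to reject H0.

W+ = 47, W- = 19, W = min = 19, p = 0.210498, fail to reject H0.


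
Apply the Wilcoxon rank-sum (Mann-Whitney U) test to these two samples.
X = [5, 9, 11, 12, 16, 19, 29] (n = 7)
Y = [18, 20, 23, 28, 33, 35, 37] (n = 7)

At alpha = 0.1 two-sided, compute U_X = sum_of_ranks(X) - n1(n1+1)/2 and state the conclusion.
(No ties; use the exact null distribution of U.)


Step 1: Combine and sort all 14 observations; assign midranks.
sorted (value, group): (5,X), (9,X), (11,X), (12,X), (16,X), (18,Y), (19,X), (20,Y), (23,Y), (28,Y), (29,X), (33,Y), (35,Y), (37,Y)
ranks: 5->1, 9->2, 11->3, 12->4, 16->5, 18->6, 19->7, 20->8, 23->9, 28->10, 29->11, 33->12, 35->13, 37->14
Step 2: Rank sum for X: R1 = 1 + 2 + 3 + 4 + 5 + 7 + 11 = 33.
Step 3: U_X = R1 - n1(n1+1)/2 = 33 - 7*8/2 = 33 - 28 = 5.
       U_Y = n1*n2 - U_X = 49 - 5 = 44.
Step 4: No ties, so the exact null distribution of U (based on enumerating the C(14,7) = 3432 equally likely rank assignments) gives the two-sided p-value.
Step 5: p-value = 0.011072; compare to alpha = 0.1. reject H0.

U_X = 5, p = 0.011072, reject H0 at alpha = 0.1.


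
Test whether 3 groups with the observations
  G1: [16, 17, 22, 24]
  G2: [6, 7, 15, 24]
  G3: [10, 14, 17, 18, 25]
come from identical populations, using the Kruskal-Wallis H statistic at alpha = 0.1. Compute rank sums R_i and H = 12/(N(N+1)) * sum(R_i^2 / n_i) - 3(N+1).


Step 1: Combine all N = 13 observations and assign midranks.
sorted (value, group, rank): (6,G2,1), (7,G2,2), (10,G3,3), (14,G3,4), (15,G2,5), (16,G1,6), (17,G1,7.5), (17,G3,7.5), (18,G3,9), (22,G1,10), (24,G1,11.5), (24,G2,11.5), (25,G3,13)
Step 2: Sum ranks within each group.
R_1 = 35 (n_1 = 4)
R_2 = 19.5 (n_2 = 4)
R_3 = 36.5 (n_3 = 5)
Step 3: H = 12/(N(N+1)) * sum(R_i^2/n_i) - 3(N+1)
     = 12/(13*14) * (35^2/4 + 19.5^2/4 + 36.5^2/5) - 3*14
     = 0.065934 * 667.763 - 42
     = 2.028297.
Step 4: Ties present; correction factor C = 1 - 12/(13^3 - 13) = 0.994505. Corrected H = 2.028297 / 0.994505 = 2.039503.
Step 5: Under H0, H ~ chi^2(2); p-value = 0.360685.
Step 6: alpha = 0.1. fail to reject H0.

H = 2.0395, df = 2, p = 0.360685, fail to reject H0.


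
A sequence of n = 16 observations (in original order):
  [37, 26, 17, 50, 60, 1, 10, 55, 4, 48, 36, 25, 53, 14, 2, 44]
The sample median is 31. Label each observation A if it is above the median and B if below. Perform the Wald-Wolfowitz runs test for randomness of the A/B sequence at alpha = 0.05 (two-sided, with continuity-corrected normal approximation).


Step 1: Compute median = 31; label A = above, B = below.
Labels in order: ABBAABBABAABABBA  (n_A = 8, n_B = 8)
Step 2: Count runs R = 11.
Step 3: Under H0 (random ordering), E[R] = 2*n_A*n_B/(n_A+n_B) + 1 = 2*8*8/16 + 1 = 9.0000.
        Var[R] = 2*n_A*n_B*(2*n_A*n_B - n_A - n_B) / ((n_A+n_B)^2 * (n_A+n_B-1)) = 14336/3840 = 3.7333.
        SD[R] = 1.9322.
Step 4: Continuity-corrected z = (R - 0.5 - E[R]) / SD[R] = (11 - 0.5 - 9.0000) / 1.9322 = 0.7763.
Step 5: Two-sided p-value via normal approximation = 2*(1 - Phi(|z|)) = 0.437558.
Step 6: alpha = 0.05. fail to reject H0.

R = 11, z = 0.7763, p = 0.437558, fail to reject H0.


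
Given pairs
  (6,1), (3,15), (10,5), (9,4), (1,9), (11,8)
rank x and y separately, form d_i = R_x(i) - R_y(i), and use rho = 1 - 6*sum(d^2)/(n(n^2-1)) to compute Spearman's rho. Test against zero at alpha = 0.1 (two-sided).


Step 1: Rank x and y separately (midranks; no ties here).
rank(x): 6->3, 3->2, 10->5, 9->4, 1->1, 11->6
rank(y): 1->1, 15->6, 5->3, 4->2, 9->5, 8->4
Step 2: d_i = R_x(i) - R_y(i); compute d_i^2.
  (3-1)^2=4, (2-6)^2=16, (5-3)^2=4, (4-2)^2=4, (1-5)^2=16, (6-4)^2=4
sum(d^2) = 48.
Step 3: rho = 1 - 6*48 / (6*(6^2 - 1)) = 1 - 288/210 = -0.371429.
Step 4: Under H0, t = rho * sqrt((n-2)/(1-rho^2)) = -0.8001 ~ t(4).
Step 5: Two-sided p-value from the t-distribution with 4 df = 0.468478.
Step 6: alpha = 0.1. fail to reject H0.

rho = -0.3714, p = 0.468478, fail to reject H0 at alpha = 0.1.


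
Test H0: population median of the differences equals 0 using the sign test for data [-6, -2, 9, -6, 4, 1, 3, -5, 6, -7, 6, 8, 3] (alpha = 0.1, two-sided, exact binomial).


Step 1: Discard zero differences. Original n = 13; n_eff = number of nonzero differences = 13.
Nonzero differences (with sign): -6, -2, +9, -6, +4, +1, +3, -5, +6, -7, +6, +8, +3
Step 2: Count signs: positive = 8, negative = 5.
Step 3: Under H0: P(positive) = 0.5, so the number of positives S ~ Bin(13, 0.5).
Step 4: Two-sided exact p-value = sum of Bin(13,0.5) probabilities at or below the observed probability = 0.581055.
Step 5: alpha = 0.1. fail to reject H0.

n_eff = 13, pos = 8, neg = 5, p = 0.581055, fail to reject H0.


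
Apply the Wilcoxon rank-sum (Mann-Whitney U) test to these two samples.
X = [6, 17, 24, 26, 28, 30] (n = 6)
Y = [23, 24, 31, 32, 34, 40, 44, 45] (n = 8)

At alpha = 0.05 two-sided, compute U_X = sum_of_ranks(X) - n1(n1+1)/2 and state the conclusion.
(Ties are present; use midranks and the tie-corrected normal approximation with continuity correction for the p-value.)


Step 1: Combine and sort all 14 observations; assign midranks.
sorted (value, group): (6,X), (17,X), (23,Y), (24,X), (24,Y), (26,X), (28,X), (30,X), (31,Y), (32,Y), (34,Y), (40,Y), (44,Y), (45,Y)
ranks: 6->1, 17->2, 23->3, 24->4.5, 24->4.5, 26->6, 28->7, 30->8, 31->9, 32->10, 34->11, 40->12, 44->13, 45->14
Step 2: Rank sum for X: R1 = 1 + 2 + 4.5 + 6 + 7 + 8 = 28.5.
Step 3: U_X = R1 - n1(n1+1)/2 = 28.5 - 6*7/2 = 28.5 - 21 = 7.5.
       U_Y = n1*n2 - U_X = 48 - 7.5 = 40.5.
Step 4: Ties are present, so use the tie-corrected normal approximation (with continuity correction) for the p-value.
Step 5: p-value = 0.038653; compare to alpha = 0.05. reject H0.

U_X = 7.5, p = 0.038653, reject H0 at alpha = 0.05.


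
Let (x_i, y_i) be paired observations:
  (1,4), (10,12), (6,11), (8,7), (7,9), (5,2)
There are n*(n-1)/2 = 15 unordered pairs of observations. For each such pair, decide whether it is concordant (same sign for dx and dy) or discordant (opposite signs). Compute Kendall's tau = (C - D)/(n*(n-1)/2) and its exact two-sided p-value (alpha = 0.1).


Step 1: Enumerate the 15 unordered pairs (i,j) with i<j and classify each by sign(x_j-x_i) * sign(y_j-y_i).
  (1,2):dx=+9,dy=+8->C; (1,3):dx=+5,dy=+7->C; (1,4):dx=+7,dy=+3->C; (1,5):dx=+6,dy=+5->C
  (1,6):dx=+4,dy=-2->D; (2,3):dx=-4,dy=-1->C; (2,4):dx=-2,dy=-5->C; (2,5):dx=-3,dy=-3->C
  (2,6):dx=-5,dy=-10->C; (3,4):dx=+2,dy=-4->D; (3,5):dx=+1,dy=-2->D; (3,6):dx=-1,dy=-9->C
  (4,5):dx=-1,dy=+2->D; (4,6):dx=-3,dy=-5->C; (5,6):dx=-2,dy=-7->C
Step 2: C = 11, D = 4, total pairs = 15.
Step 3: tau = (C - D)/(n(n-1)/2) = (11 - 4)/15 = 0.466667.
Step 4: Exact two-sided p-value (enumerate n! = 720 permutations of y under H0): p = 0.272222.
Step 5: alpha = 0.1. fail to reject H0.

tau_b = 0.4667 (C=11, D=4), p = 0.272222, fail to reject H0.


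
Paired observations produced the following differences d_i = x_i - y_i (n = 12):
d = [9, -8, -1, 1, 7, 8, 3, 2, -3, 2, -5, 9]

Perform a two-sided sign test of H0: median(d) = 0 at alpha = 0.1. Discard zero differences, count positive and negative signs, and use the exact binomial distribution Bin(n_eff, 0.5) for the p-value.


Step 1: Discard zero differences. Original n = 12; n_eff = number of nonzero differences = 12.
Nonzero differences (with sign): +9, -8, -1, +1, +7, +8, +3, +2, -3, +2, -5, +9
Step 2: Count signs: positive = 8, negative = 4.
Step 3: Under H0: P(positive) = 0.5, so the number of positives S ~ Bin(12, 0.5).
Step 4: Two-sided exact p-value = sum of Bin(12,0.5) probabilities at or below the observed probability = 0.387695.
Step 5: alpha = 0.1. fail to reject H0.

n_eff = 12, pos = 8, neg = 4, p = 0.387695, fail to reject H0.


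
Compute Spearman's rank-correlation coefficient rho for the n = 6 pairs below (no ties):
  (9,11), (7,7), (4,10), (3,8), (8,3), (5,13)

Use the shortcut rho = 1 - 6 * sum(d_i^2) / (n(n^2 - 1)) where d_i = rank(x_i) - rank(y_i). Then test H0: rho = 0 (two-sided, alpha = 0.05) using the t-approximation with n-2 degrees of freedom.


Step 1: Rank x and y separately (midranks; no ties here).
rank(x): 9->6, 7->4, 4->2, 3->1, 8->5, 5->3
rank(y): 11->5, 7->2, 10->4, 8->3, 3->1, 13->6
Step 2: d_i = R_x(i) - R_y(i); compute d_i^2.
  (6-5)^2=1, (4-2)^2=4, (2-4)^2=4, (1-3)^2=4, (5-1)^2=16, (3-6)^2=9
sum(d^2) = 38.
Step 3: rho = 1 - 6*38 / (6*(6^2 - 1)) = 1 - 228/210 = -0.085714.
Step 4: Under H0, t = rho * sqrt((n-2)/(1-rho^2)) = -0.1721 ~ t(4).
Step 5: Two-sided p-value from the t-distribution with 4 df = 0.871743.
Step 6: alpha = 0.05. fail to reject H0.

rho = -0.0857, p = 0.871743, fail to reject H0 at alpha = 0.05.


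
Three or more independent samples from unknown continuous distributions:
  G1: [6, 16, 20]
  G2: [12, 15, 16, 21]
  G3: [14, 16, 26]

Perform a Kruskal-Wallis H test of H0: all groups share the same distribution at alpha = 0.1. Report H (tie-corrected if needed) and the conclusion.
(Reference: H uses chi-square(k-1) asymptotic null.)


Step 1: Combine all N = 10 observations and assign midranks.
sorted (value, group, rank): (6,G1,1), (12,G2,2), (14,G3,3), (15,G2,4), (16,G1,6), (16,G2,6), (16,G3,6), (20,G1,8), (21,G2,9), (26,G3,10)
Step 2: Sum ranks within each group.
R_1 = 15 (n_1 = 3)
R_2 = 21 (n_2 = 4)
R_3 = 19 (n_3 = 3)
Step 3: H = 12/(N(N+1)) * sum(R_i^2/n_i) - 3(N+1)
     = 12/(10*11) * (15^2/3 + 21^2/4 + 19^2/3) - 3*11
     = 0.109091 * 305.583 - 33
     = 0.336364.
Step 4: Ties present; correction factor C = 1 - 24/(10^3 - 10) = 0.975758. Corrected H = 0.336364 / 0.975758 = 0.344720.
Step 5: Under H0, H ~ chi^2(2); p-value = 0.841676.
Step 6: alpha = 0.1. fail to reject H0.

H = 0.3447, df = 2, p = 0.841676, fail to reject H0.


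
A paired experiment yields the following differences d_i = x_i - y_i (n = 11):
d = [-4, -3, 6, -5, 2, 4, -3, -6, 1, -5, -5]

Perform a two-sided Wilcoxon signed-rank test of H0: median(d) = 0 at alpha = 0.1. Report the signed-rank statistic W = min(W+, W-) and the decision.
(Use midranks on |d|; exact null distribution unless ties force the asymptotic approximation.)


Step 1: Drop any zero differences (none here) and take |d_i|.
|d| = [4, 3, 6, 5, 2, 4, 3, 6, 1, 5, 5]
Step 2: Midrank |d_i| (ties get averaged ranks).
ranks: |4|->5.5, |3|->3.5, |6|->10.5, |5|->8, |2|->2, |4|->5.5, |3|->3.5, |6|->10.5, |1|->1, |5|->8, |5|->8
Step 3: Attach original signs; sum ranks with positive sign and with negative sign.
W+ = 10.5 + 2 + 5.5 + 1 = 19
W- = 5.5 + 3.5 + 8 + 3.5 + 10.5 + 8 + 8 = 47
(Check: W+ + W- = 66 should equal n(n+1)/2 = 66.)
Step 4: Test statistic W = min(W+, W-) = 19.
Step 5: Ties in |d|, so use the tie-corrected normal approximation.
        E[W] = n(n+1)/4 = 11*12/4 = 33.
        Tie groups: |d|=3 (t=2), |d|=4 (t=2), |d|=5 (t=3), |d|=6 (t=2); sum(t^3 - t) = 42.
        Var[W] = n(n+1)(2n+1)/24 - sum(t^3-t)/48 = 3036/24 - 42/48 = 125.625.
        z = (W - E[W]) / sqrt(Var[W]) = (19 - 33) / 11.2083 = -1.2491.
        Two-sided p = 2*Phi(z) = 0.211636.
Step 6: alpha = 0.1. fail to reject H0.

W+ = 19, W- = 47, W = min = 19, p = 0.211636, fail to reject H0.


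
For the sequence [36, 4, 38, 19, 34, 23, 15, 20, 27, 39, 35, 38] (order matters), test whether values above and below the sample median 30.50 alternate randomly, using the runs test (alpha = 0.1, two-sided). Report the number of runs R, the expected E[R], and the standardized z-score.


Step 1: Compute median = 30.50; label A = above, B = below.
Labels in order: ABABABBBBAAA  (n_A = 6, n_B = 6)
Step 2: Count runs R = 7.
Step 3: Under H0 (random ordering), E[R] = 2*n_A*n_B/(n_A+n_B) + 1 = 2*6*6/12 + 1 = 7.0000.
        Var[R] = 2*n_A*n_B*(2*n_A*n_B - n_A - n_B) / ((n_A+n_B)^2 * (n_A+n_B-1)) = 4320/1584 = 2.7273.
        SD[R] = 1.6514.
Step 4: R = E[R], so z = 0 with no continuity correction.
Step 5: Two-sided p-value via normal approximation = 2*(1 - Phi(|z|)) = 1.000000.
Step 6: alpha = 0.1. fail to reject H0.

R = 7, z = 0.0000, p = 1.000000, fail to reject H0.


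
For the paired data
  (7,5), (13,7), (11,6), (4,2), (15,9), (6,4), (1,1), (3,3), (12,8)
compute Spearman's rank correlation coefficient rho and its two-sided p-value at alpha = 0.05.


Step 1: Rank x and y separately (midranks; no ties here).
rank(x): 7->5, 13->8, 11->6, 4->3, 15->9, 6->4, 1->1, 3->2, 12->7
rank(y): 5->5, 7->7, 6->6, 2->2, 9->9, 4->4, 1->1, 3->3, 8->8
Step 2: d_i = R_x(i) - R_y(i); compute d_i^2.
  (5-5)^2=0, (8-7)^2=1, (6-6)^2=0, (3-2)^2=1, (9-9)^2=0, (4-4)^2=0, (1-1)^2=0, (2-3)^2=1, (7-8)^2=1
sum(d^2) = 4.
Step 3: rho = 1 - 6*4 / (9*(9^2 - 1)) = 1 - 24/720 = 0.966667.
Step 4: Under H0, t = rho * sqrt((n-2)/(1-rho^2)) = 9.9890 ~ t(7).
Step 5: Two-sided p-value from the t-distribution with 7 df = 0.000022.
Step 6: alpha = 0.05. reject H0.

rho = 0.9667, p = 0.000022, reject H0 at alpha = 0.05.


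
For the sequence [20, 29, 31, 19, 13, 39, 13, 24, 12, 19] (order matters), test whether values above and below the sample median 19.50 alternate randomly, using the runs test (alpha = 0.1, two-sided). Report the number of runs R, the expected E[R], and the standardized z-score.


Step 1: Compute median = 19.50; label A = above, B = below.
Labels in order: AAABBABABB  (n_A = 5, n_B = 5)
Step 2: Count runs R = 6.
Step 3: Under H0 (random ordering), E[R] = 2*n_A*n_B/(n_A+n_B) + 1 = 2*5*5/10 + 1 = 6.0000.
        Var[R] = 2*n_A*n_B*(2*n_A*n_B - n_A - n_B) / ((n_A+n_B)^2 * (n_A+n_B-1)) = 2000/900 = 2.2222.
        SD[R] = 1.4907.
Step 4: R = E[R], so z = 0 with no continuity correction.
Step 5: Two-sided p-value via normal approximation = 2*(1 - Phi(|z|)) = 1.000000.
Step 6: alpha = 0.1. fail to reject H0.

R = 6, z = 0.0000, p = 1.000000, fail to reject H0.


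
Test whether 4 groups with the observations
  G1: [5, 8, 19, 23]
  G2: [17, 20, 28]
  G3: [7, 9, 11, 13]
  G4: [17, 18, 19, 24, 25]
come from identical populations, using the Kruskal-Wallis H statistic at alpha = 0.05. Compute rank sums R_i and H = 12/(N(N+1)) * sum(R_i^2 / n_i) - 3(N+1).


Step 1: Combine all N = 16 observations and assign midranks.
sorted (value, group, rank): (5,G1,1), (7,G3,2), (8,G1,3), (9,G3,4), (11,G3,5), (13,G3,6), (17,G2,7.5), (17,G4,7.5), (18,G4,9), (19,G1,10.5), (19,G4,10.5), (20,G2,12), (23,G1,13), (24,G4,14), (25,G4,15), (28,G2,16)
Step 2: Sum ranks within each group.
R_1 = 27.5 (n_1 = 4)
R_2 = 35.5 (n_2 = 3)
R_3 = 17 (n_3 = 4)
R_4 = 56 (n_4 = 5)
Step 3: H = 12/(N(N+1)) * sum(R_i^2/n_i) - 3(N+1)
     = 12/(16*17) * (27.5^2/4 + 35.5^2/3 + 17^2/4 + 56^2/5) - 3*17
     = 0.044118 * 1308.6 - 51
     = 6.732169.
Step 4: Ties present; correction factor C = 1 - 12/(16^3 - 16) = 0.997059. Corrected H = 6.732169 / 0.997059 = 6.752028.
Step 5: Under H0, H ~ chi^2(3); p-value = 0.080236.
Step 6: alpha = 0.05. fail to reject H0.

H = 6.7520, df = 3, p = 0.080236, fail to reject H0.


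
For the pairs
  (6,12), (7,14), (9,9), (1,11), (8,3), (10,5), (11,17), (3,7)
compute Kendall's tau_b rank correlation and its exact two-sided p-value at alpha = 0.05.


Step 1: Enumerate the 28 unordered pairs (i,j) with i<j and classify each by sign(x_j-x_i) * sign(y_j-y_i).
  (1,2):dx=+1,dy=+2->C; (1,3):dx=+3,dy=-3->D; (1,4):dx=-5,dy=-1->C; (1,5):dx=+2,dy=-9->D
  (1,6):dx=+4,dy=-7->D; (1,7):dx=+5,dy=+5->C; (1,8):dx=-3,dy=-5->C; (2,3):dx=+2,dy=-5->D
  (2,4):dx=-6,dy=-3->C; (2,5):dx=+1,dy=-11->D; (2,6):dx=+3,dy=-9->D; (2,7):dx=+4,dy=+3->C
  (2,8):dx=-4,dy=-7->C; (3,4):dx=-8,dy=+2->D; (3,5):dx=-1,dy=-6->C; (3,6):dx=+1,dy=-4->D
  (3,7):dx=+2,dy=+8->C; (3,8):dx=-6,dy=-2->C; (4,5):dx=+7,dy=-8->D; (4,6):dx=+9,dy=-6->D
  (4,7):dx=+10,dy=+6->C; (4,8):dx=+2,dy=-4->D; (5,6):dx=+2,dy=+2->C; (5,7):dx=+3,dy=+14->C
  (5,8):dx=-5,dy=+4->D; (6,7):dx=+1,dy=+12->C; (6,8):dx=-7,dy=+2->D; (7,8):dx=-8,dy=-10->C
Step 2: C = 15, D = 13, total pairs = 28.
Step 3: tau = (C - D)/(n(n-1)/2) = (15 - 13)/28 = 0.071429.
Step 4: Exact two-sided p-value (enumerate n! = 40320 permutations of y under H0): p = 0.904861.
Step 5: alpha = 0.05. fail to reject H0.

tau_b = 0.0714 (C=15, D=13), p = 0.904861, fail to reject H0.


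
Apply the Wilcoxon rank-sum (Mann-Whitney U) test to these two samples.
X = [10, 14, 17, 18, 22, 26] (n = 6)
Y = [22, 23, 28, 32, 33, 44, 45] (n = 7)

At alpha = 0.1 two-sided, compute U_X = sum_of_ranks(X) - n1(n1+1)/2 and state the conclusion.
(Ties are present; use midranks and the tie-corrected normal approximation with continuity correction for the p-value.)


Step 1: Combine and sort all 13 observations; assign midranks.
sorted (value, group): (10,X), (14,X), (17,X), (18,X), (22,X), (22,Y), (23,Y), (26,X), (28,Y), (32,Y), (33,Y), (44,Y), (45,Y)
ranks: 10->1, 14->2, 17->3, 18->4, 22->5.5, 22->5.5, 23->7, 26->8, 28->9, 32->10, 33->11, 44->12, 45->13
Step 2: Rank sum for X: R1 = 1 + 2 + 3 + 4 + 5.5 + 8 = 23.5.
Step 3: U_X = R1 - n1(n1+1)/2 = 23.5 - 6*7/2 = 23.5 - 21 = 2.5.
       U_Y = n1*n2 - U_X = 42 - 2.5 = 39.5.
Step 4: Ties are present, so use the tie-corrected normal approximation (with continuity correction) for the p-value.
Step 5: p-value = 0.010025; compare to alpha = 0.1. reject H0.

U_X = 2.5, p = 0.010025, reject H0 at alpha = 0.1.


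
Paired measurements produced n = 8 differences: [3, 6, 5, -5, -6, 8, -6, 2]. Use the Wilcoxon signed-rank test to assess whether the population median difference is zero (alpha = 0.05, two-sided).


Step 1: Drop any zero differences (none here) and take |d_i|.
|d| = [3, 6, 5, 5, 6, 8, 6, 2]
Step 2: Midrank |d_i| (ties get averaged ranks).
ranks: |3|->2, |6|->6, |5|->3.5, |5|->3.5, |6|->6, |8|->8, |6|->6, |2|->1
Step 3: Attach original signs; sum ranks with positive sign and with negative sign.
W+ = 2 + 6 + 3.5 + 8 + 1 = 20.5
W- = 3.5 + 6 + 6 = 15.5
(Check: W+ + W- = 36 should equal n(n+1)/2 = 36.)
Step 4: Test statistic W = min(W+, W-) = 15.5.
Step 5: Ties in |d|, so use the tie-corrected normal approximation.
        E[W] = n(n+1)/4 = 8*9/4 = 18.
        Tie groups: |d|=5 (t=2), |d|=6 (t=3); sum(t^3 - t) = 30.
        Var[W] = n(n+1)(2n+1)/24 - sum(t^3-t)/48 = 1224/24 - 30/48 = 50.375.
        z = (W - E[W]) / sqrt(Var[W]) = (15.5 - 18) / 7.0975 = -0.3522.
        Two-sided p = 2*Phi(z) = 0.724662.
Step 6: alpha = 0.05. fail to reject H0.

W+ = 20.5, W- = 15.5, W = min = 15.5, p = 0.724662, fail to reject H0.


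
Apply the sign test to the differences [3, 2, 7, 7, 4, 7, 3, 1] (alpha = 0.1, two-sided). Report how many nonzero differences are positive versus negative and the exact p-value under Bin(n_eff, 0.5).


Step 1: Discard zero differences. Original n = 8; n_eff = number of nonzero differences = 8.
Nonzero differences (with sign): +3, +2, +7, +7, +4, +7, +3, +1
Step 2: Count signs: positive = 8, negative = 0.
Step 3: Under H0: P(positive) = 0.5, so the number of positives S ~ Bin(8, 0.5).
Step 4: Two-sided exact p-value = sum of Bin(8,0.5) probabilities at or below the observed probability = 0.007812.
Step 5: alpha = 0.1. reject H0.

n_eff = 8, pos = 8, neg = 0, p = 0.007812, reject H0.


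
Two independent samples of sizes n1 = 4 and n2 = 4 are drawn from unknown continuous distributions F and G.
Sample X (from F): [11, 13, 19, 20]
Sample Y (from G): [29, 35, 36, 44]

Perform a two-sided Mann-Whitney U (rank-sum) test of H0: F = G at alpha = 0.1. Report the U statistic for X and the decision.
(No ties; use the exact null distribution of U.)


Step 1: Combine and sort all 8 observations; assign midranks.
sorted (value, group): (11,X), (13,X), (19,X), (20,X), (29,Y), (35,Y), (36,Y), (44,Y)
ranks: 11->1, 13->2, 19->3, 20->4, 29->5, 35->6, 36->7, 44->8
Step 2: Rank sum for X: R1 = 1 + 2 + 3 + 4 = 10.
Step 3: U_X = R1 - n1(n1+1)/2 = 10 - 4*5/2 = 10 - 10 = 0.
       U_Y = n1*n2 - U_X = 16 - 0 = 16.
Step 4: No ties, so the exact null distribution of U (based on enumerating the C(8,4) = 70 equally likely rank assignments) gives the two-sided p-value.
Step 5: p-value = 0.028571; compare to alpha = 0.1. reject H0.

U_X = 0, p = 0.028571, reject H0 at alpha = 0.1.


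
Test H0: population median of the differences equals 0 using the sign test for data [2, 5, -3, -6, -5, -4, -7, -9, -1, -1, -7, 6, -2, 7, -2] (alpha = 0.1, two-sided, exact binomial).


Step 1: Discard zero differences. Original n = 15; n_eff = number of nonzero differences = 15.
Nonzero differences (with sign): +2, +5, -3, -6, -5, -4, -7, -9, -1, -1, -7, +6, -2, +7, -2
Step 2: Count signs: positive = 4, negative = 11.
Step 3: Under H0: P(positive) = 0.5, so the number of positives S ~ Bin(15, 0.5).
Step 4: Two-sided exact p-value = sum of Bin(15,0.5) probabilities at or below the observed probability = 0.118469.
Step 5: alpha = 0.1. fail to reject H0.

n_eff = 15, pos = 4, neg = 11, p = 0.118469, fail to reject H0.


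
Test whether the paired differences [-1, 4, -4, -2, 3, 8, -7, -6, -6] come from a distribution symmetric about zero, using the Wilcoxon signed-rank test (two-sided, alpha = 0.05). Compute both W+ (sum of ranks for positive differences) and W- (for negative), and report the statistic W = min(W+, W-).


Step 1: Drop any zero differences (none here) and take |d_i|.
|d| = [1, 4, 4, 2, 3, 8, 7, 6, 6]
Step 2: Midrank |d_i| (ties get averaged ranks).
ranks: |1|->1, |4|->4.5, |4|->4.5, |2|->2, |3|->3, |8|->9, |7|->8, |6|->6.5, |6|->6.5
Step 3: Attach original signs; sum ranks with positive sign and with negative sign.
W+ = 4.5 + 3 + 9 = 16.5
W- = 1 + 4.5 + 2 + 8 + 6.5 + 6.5 = 28.5
(Check: W+ + W- = 45 should equal n(n+1)/2 = 45.)
Step 4: Test statistic W = min(W+, W-) = 16.5.
Step 5: Ties in |d|, so use the tie-corrected normal approximation.
        E[W] = n(n+1)/4 = 9*10/4 = 22.5.
        Tie groups: |d|=4 (t=2), |d|=6 (t=2); sum(t^3 - t) = 12.
        Var[W] = n(n+1)(2n+1)/24 - sum(t^3-t)/48 = 1710/24 - 12/48 = 71.
        z = (W - E[W]) / sqrt(Var[W]) = (16.5 - 22.5) / 8.4261 = -0.7121.
        Two-sided p = 2*Phi(z) = 0.476422.
Step 6: alpha = 0.05. fail to reject H0.

W+ = 16.5, W- = 28.5, W = min = 16.5, p = 0.476422, fail to reject H0.


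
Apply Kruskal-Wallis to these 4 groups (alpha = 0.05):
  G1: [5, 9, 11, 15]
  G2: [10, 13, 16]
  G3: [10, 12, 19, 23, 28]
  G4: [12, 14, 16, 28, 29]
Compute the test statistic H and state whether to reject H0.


Step 1: Combine all N = 17 observations and assign midranks.
sorted (value, group, rank): (5,G1,1), (9,G1,2), (10,G2,3.5), (10,G3,3.5), (11,G1,5), (12,G3,6.5), (12,G4,6.5), (13,G2,8), (14,G4,9), (15,G1,10), (16,G2,11.5), (16,G4,11.5), (19,G3,13), (23,G3,14), (28,G3,15.5), (28,G4,15.5), (29,G4,17)
Step 2: Sum ranks within each group.
R_1 = 18 (n_1 = 4)
R_2 = 23 (n_2 = 3)
R_3 = 52.5 (n_3 = 5)
R_4 = 59.5 (n_4 = 5)
Step 3: H = 12/(N(N+1)) * sum(R_i^2/n_i) - 3(N+1)
     = 12/(17*18) * (18^2/4 + 23^2/3 + 52.5^2/5 + 59.5^2/5) - 3*18
     = 0.039216 * 1516.63 - 54
     = 5.475817.
Step 4: Ties present; correction factor C = 1 - 24/(17^3 - 17) = 0.995098. Corrected H = 5.475817 / 0.995098 = 5.502791.
Step 5: Under H0, H ~ chi^2(3); p-value = 0.138472.
Step 6: alpha = 0.05. fail to reject H0.

H = 5.5028, df = 3, p = 0.138472, fail to reject H0.


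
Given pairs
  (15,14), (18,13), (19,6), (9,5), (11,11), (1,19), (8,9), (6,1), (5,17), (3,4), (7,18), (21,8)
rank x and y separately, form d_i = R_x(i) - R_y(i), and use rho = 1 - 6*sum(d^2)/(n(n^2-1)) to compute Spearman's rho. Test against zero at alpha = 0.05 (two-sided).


Step 1: Rank x and y separately (midranks; no ties here).
rank(x): 15->9, 18->10, 19->11, 9->7, 11->8, 1->1, 8->6, 6->4, 5->3, 3->2, 7->5, 21->12
rank(y): 14->9, 13->8, 6->4, 5->3, 11->7, 19->12, 9->6, 1->1, 17->10, 4->2, 18->11, 8->5
Step 2: d_i = R_x(i) - R_y(i); compute d_i^2.
  (9-9)^2=0, (10-8)^2=4, (11-4)^2=49, (7-3)^2=16, (8-7)^2=1, (1-12)^2=121, (6-6)^2=0, (4-1)^2=9, (3-10)^2=49, (2-2)^2=0, (5-11)^2=36, (12-5)^2=49
sum(d^2) = 334.
Step 3: rho = 1 - 6*334 / (12*(12^2 - 1)) = 1 - 2004/1716 = -0.167832.
Step 4: Under H0, t = rho * sqrt((n-2)/(1-rho^2)) = -0.5384 ~ t(10).
Step 5: Two-sided p-value from the t-distribution with 10 df = 0.602099.
Step 6: alpha = 0.05. fail to reject H0.

rho = -0.1678, p = 0.602099, fail to reject H0 at alpha = 0.05.


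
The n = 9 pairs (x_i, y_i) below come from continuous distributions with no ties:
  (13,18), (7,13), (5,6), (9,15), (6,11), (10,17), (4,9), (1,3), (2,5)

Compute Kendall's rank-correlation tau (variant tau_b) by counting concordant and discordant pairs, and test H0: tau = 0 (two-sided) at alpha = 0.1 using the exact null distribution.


Step 1: Enumerate the 36 unordered pairs (i,j) with i<j and classify each by sign(x_j-x_i) * sign(y_j-y_i).
  (1,2):dx=-6,dy=-5->C; (1,3):dx=-8,dy=-12->C; (1,4):dx=-4,dy=-3->C; (1,5):dx=-7,dy=-7->C
  (1,6):dx=-3,dy=-1->C; (1,7):dx=-9,dy=-9->C; (1,8):dx=-12,dy=-15->C; (1,9):dx=-11,dy=-13->C
  (2,3):dx=-2,dy=-7->C; (2,4):dx=+2,dy=+2->C; (2,5):dx=-1,dy=-2->C; (2,6):dx=+3,dy=+4->C
  (2,7):dx=-3,dy=-4->C; (2,8):dx=-6,dy=-10->C; (2,9):dx=-5,dy=-8->C; (3,4):dx=+4,dy=+9->C
  (3,5):dx=+1,dy=+5->C; (3,6):dx=+5,dy=+11->C; (3,7):dx=-1,dy=+3->D; (3,8):dx=-4,dy=-3->C
  (3,9):dx=-3,dy=-1->C; (4,5):dx=-3,dy=-4->C; (4,6):dx=+1,dy=+2->C; (4,7):dx=-5,dy=-6->C
  (4,8):dx=-8,dy=-12->C; (4,9):dx=-7,dy=-10->C; (5,6):dx=+4,dy=+6->C; (5,7):dx=-2,dy=-2->C
  (5,8):dx=-5,dy=-8->C; (5,9):dx=-4,dy=-6->C; (6,7):dx=-6,dy=-8->C; (6,8):dx=-9,dy=-14->C
  (6,9):dx=-8,dy=-12->C; (7,8):dx=-3,dy=-6->C; (7,9):dx=-2,dy=-4->C; (8,9):dx=+1,dy=+2->C
Step 2: C = 35, D = 1, total pairs = 36.
Step 3: tau = (C - D)/(n(n-1)/2) = (35 - 1)/36 = 0.944444.
Step 4: Exact two-sided p-value (enumerate n! = 362880 permutations of y under H0): p = 0.000050.
Step 5: alpha = 0.1. reject H0.

tau_b = 0.9444 (C=35, D=1), p = 0.000050, reject H0.


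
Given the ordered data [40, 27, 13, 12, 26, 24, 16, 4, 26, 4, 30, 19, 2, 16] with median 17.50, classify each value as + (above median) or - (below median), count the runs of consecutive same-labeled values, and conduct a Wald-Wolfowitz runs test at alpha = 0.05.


Step 1: Compute median = 17.50; label A = above, B = below.
Labels in order: AABBAABBABAABB  (n_A = 7, n_B = 7)
Step 2: Count runs R = 8.
Step 3: Under H0 (random ordering), E[R] = 2*n_A*n_B/(n_A+n_B) + 1 = 2*7*7/14 + 1 = 8.0000.
        Var[R] = 2*n_A*n_B*(2*n_A*n_B - n_A - n_B) / ((n_A+n_B)^2 * (n_A+n_B-1)) = 8232/2548 = 3.2308.
        SD[R] = 1.7974.
Step 4: R = E[R], so z = 0 with no continuity correction.
Step 5: Two-sided p-value via normal approximation = 2*(1 - Phi(|z|)) = 1.000000.
Step 6: alpha = 0.05. fail to reject H0.

R = 8, z = 0.0000, p = 1.000000, fail to reject H0.


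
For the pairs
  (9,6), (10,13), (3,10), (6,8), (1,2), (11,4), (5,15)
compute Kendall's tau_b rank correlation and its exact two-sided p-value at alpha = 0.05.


Step 1: Enumerate the 21 unordered pairs (i,j) with i<j and classify each by sign(x_j-x_i) * sign(y_j-y_i).
  (1,2):dx=+1,dy=+7->C; (1,3):dx=-6,dy=+4->D; (1,4):dx=-3,dy=+2->D; (1,5):dx=-8,dy=-4->C
  (1,6):dx=+2,dy=-2->D; (1,7):dx=-4,dy=+9->D; (2,3):dx=-7,dy=-3->C; (2,4):dx=-4,dy=-5->C
  (2,5):dx=-9,dy=-11->C; (2,6):dx=+1,dy=-9->D; (2,7):dx=-5,dy=+2->D; (3,4):dx=+3,dy=-2->D
  (3,5):dx=-2,dy=-8->C; (3,6):dx=+8,dy=-6->D; (3,7):dx=+2,dy=+5->C; (4,5):dx=-5,dy=-6->C
  (4,6):dx=+5,dy=-4->D; (4,7):dx=-1,dy=+7->D; (5,6):dx=+10,dy=+2->C; (5,7):dx=+4,dy=+13->C
  (6,7):dx=-6,dy=+11->D
Step 2: C = 10, D = 11, total pairs = 21.
Step 3: tau = (C - D)/(n(n-1)/2) = (10 - 11)/21 = -0.047619.
Step 4: Exact two-sided p-value (enumerate n! = 5040 permutations of y under H0): p = 1.000000.
Step 5: alpha = 0.05. fail to reject H0.

tau_b = -0.0476 (C=10, D=11), p = 1.000000, fail to reject H0.


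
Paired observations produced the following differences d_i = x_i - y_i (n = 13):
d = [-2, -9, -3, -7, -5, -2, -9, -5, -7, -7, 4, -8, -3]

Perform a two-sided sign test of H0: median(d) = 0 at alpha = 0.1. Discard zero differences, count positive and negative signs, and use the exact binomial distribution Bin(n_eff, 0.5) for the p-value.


Step 1: Discard zero differences. Original n = 13; n_eff = number of nonzero differences = 13.
Nonzero differences (with sign): -2, -9, -3, -7, -5, -2, -9, -5, -7, -7, +4, -8, -3
Step 2: Count signs: positive = 1, negative = 12.
Step 3: Under H0: P(positive) = 0.5, so the number of positives S ~ Bin(13, 0.5).
Step 4: Two-sided exact p-value = sum of Bin(13,0.5) probabilities at or below the observed probability = 0.003418.
Step 5: alpha = 0.1. reject H0.

n_eff = 13, pos = 1, neg = 12, p = 0.003418, reject H0.


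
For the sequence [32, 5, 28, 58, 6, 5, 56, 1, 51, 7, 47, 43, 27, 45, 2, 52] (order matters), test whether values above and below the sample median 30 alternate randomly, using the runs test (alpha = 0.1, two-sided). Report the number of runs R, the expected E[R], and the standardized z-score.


Step 1: Compute median = 30; label A = above, B = below.
Labels in order: ABBABBABABAABABA  (n_A = 8, n_B = 8)
Step 2: Count runs R = 13.
Step 3: Under H0 (random ordering), E[R] = 2*n_A*n_B/(n_A+n_B) + 1 = 2*8*8/16 + 1 = 9.0000.
        Var[R] = 2*n_A*n_B*(2*n_A*n_B - n_A - n_B) / ((n_A+n_B)^2 * (n_A+n_B-1)) = 14336/3840 = 3.7333.
        SD[R] = 1.9322.
Step 4: Continuity-corrected z = (R - 0.5 - E[R]) / SD[R] = (13 - 0.5 - 9.0000) / 1.9322 = 1.8114.
Step 5: Two-sided p-value via normal approximation = 2*(1 - Phi(|z|)) = 0.070076.
Step 6: alpha = 0.1. reject H0.

R = 13, z = 1.8114, p = 0.070076, reject H0.


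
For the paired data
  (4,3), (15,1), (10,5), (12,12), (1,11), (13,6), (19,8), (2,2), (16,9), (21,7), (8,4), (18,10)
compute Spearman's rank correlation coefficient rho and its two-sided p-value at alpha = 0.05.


Step 1: Rank x and y separately (midranks; no ties here).
rank(x): 4->3, 15->8, 10->5, 12->6, 1->1, 13->7, 19->11, 2->2, 16->9, 21->12, 8->4, 18->10
rank(y): 3->3, 1->1, 5->5, 12->12, 11->11, 6->6, 8->8, 2->2, 9->9, 7->7, 4->4, 10->10
Step 2: d_i = R_x(i) - R_y(i); compute d_i^2.
  (3-3)^2=0, (8-1)^2=49, (5-5)^2=0, (6-12)^2=36, (1-11)^2=100, (7-6)^2=1, (11-8)^2=9, (2-2)^2=0, (9-9)^2=0, (12-7)^2=25, (4-4)^2=0, (10-10)^2=0
sum(d^2) = 220.
Step 3: rho = 1 - 6*220 / (12*(12^2 - 1)) = 1 - 1320/1716 = 0.230769.
Step 4: Under H0, t = rho * sqrt((n-2)/(1-rho^2)) = 0.7500 ~ t(10).
Step 5: Two-sided p-value from the t-distribution with 10 df = 0.470532.
Step 6: alpha = 0.05. fail to reject H0.

rho = 0.2308, p = 0.470532, fail to reject H0 at alpha = 0.05.


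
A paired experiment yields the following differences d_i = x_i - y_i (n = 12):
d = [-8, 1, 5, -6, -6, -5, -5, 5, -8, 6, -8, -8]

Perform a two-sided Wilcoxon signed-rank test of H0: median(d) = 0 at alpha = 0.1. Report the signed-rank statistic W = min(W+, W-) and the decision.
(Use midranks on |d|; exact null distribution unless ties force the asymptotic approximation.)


Step 1: Drop any zero differences (none here) and take |d_i|.
|d| = [8, 1, 5, 6, 6, 5, 5, 5, 8, 6, 8, 8]
Step 2: Midrank |d_i| (ties get averaged ranks).
ranks: |8|->10.5, |1|->1, |5|->3.5, |6|->7, |6|->7, |5|->3.5, |5|->3.5, |5|->3.5, |8|->10.5, |6|->7, |8|->10.5, |8|->10.5
Step 3: Attach original signs; sum ranks with positive sign and with negative sign.
W+ = 1 + 3.5 + 3.5 + 7 = 15
W- = 10.5 + 7 + 7 + 3.5 + 3.5 + 10.5 + 10.5 + 10.5 = 63
(Check: W+ + W- = 78 should equal n(n+1)/2 = 78.)
Step 4: Test statistic W = min(W+, W-) = 15.
Step 5: Ties in |d|, so use the tie-corrected normal approximation.
        E[W] = n(n+1)/4 = 12*13/4 = 39.
        Tie groups: |d|=5 (t=4), |d|=6 (t=3), |d|=8 (t=4); sum(t^3 - t) = 144.
        Var[W] = n(n+1)(2n+1)/24 - sum(t^3-t)/48 = 3900/24 - 144/48 = 159.5.
        z = (W - E[W]) / sqrt(Var[W]) = (15 - 39) / 12.6293 = -1.9003.
        Two-sided p = 2*Phi(z) = 0.057389.
Step 6: alpha = 0.1. reject H0.

W+ = 15, W- = 63, W = min = 15, p = 0.057389, reject H0.


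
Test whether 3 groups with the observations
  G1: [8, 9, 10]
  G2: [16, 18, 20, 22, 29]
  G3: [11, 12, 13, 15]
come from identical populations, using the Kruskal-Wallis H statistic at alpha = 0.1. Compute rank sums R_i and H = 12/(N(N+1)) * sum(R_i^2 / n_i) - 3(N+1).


Step 1: Combine all N = 12 observations and assign midranks.
sorted (value, group, rank): (8,G1,1), (9,G1,2), (10,G1,3), (11,G3,4), (12,G3,5), (13,G3,6), (15,G3,7), (16,G2,8), (18,G2,9), (20,G2,10), (22,G2,11), (29,G2,12)
Step 2: Sum ranks within each group.
R_1 = 6 (n_1 = 3)
R_2 = 50 (n_2 = 5)
R_3 = 22 (n_3 = 4)
Step 3: H = 12/(N(N+1)) * sum(R_i^2/n_i) - 3(N+1)
     = 12/(12*13) * (6^2/3 + 50^2/5 + 22^2/4) - 3*13
     = 0.076923 * 633 - 39
     = 9.692308.
Step 4: No ties, so H is used without correction.
Step 5: Under H0, H ~ chi^2(2); p-value = 0.007859.
Step 6: alpha = 0.1. reject H0.

H = 9.6923, df = 2, p = 0.007859, reject H0.


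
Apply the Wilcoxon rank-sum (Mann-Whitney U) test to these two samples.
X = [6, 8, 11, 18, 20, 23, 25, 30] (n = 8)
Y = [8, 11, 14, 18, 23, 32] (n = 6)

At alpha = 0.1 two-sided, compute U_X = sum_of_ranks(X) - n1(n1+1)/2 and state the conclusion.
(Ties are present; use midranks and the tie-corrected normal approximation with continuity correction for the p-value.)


Step 1: Combine and sort all 14 observations; assign midranks.
sorted (value, group): (6,X), (8,X), (8,Y), (11,X), (11,Y), (14,Y), (18,X), (18,Y), (20,X), (23,X), (23,Y), (25,X), (30,X), (32,Y)
ranks: 6->1, 8->2.5, 8->2.5, 11->4.5, 11->4.5, 14->6, 18->7.5, 18->7.5, 20->9, 23->10.5, 23->10.5, 25->12, 30->13, 32->14
Step 2: Rank sum for X: R1 = 1 + 2.5 + 4.5 + 7.5 + 9 + 10.5 + 12 + 13 = 60.
Step 3: U_X = R1 - n1(n1+1)/2 = 60 - 8*9/2 = 60 - 36 = 24.
       U_Y = n1*n2 - U_X = 48 - 24 = 24.
Step 4: Ties are present, so use the tie-corrected normal approximation (with continuity correction) for the p-value.
Step 5: p-value = 1.000000; compare to alpha = 0.1. fail to reject H0.

U_X = 24, p = 1.000000, fail to reject H0 at alpha = 0.1.


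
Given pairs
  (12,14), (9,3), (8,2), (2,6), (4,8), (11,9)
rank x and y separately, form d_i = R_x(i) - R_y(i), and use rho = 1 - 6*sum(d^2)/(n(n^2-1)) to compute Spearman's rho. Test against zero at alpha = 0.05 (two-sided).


Step 1: Rank x and y separately (midranks; no ties here).
rank(x): 12->6, 9->4, 8->3, 2->1, 4->2, 11->5
rank(y): 14->6, 3->2, 2->1, 6->3, 8->4, 9->5
Step 2: d_i = R_x(i) - R_y(i); compute d_i^2.
  (6-6)^2=0, (4-2)^2=4, (3-1)^2=4, (1-3)^2=4, (2-4)^2=4, (5-5)^2=0
sum(d^2) = 16.
Step 3: rho = 1 - 6*16 / (6*(6^2 - 1)) = 1 - 96/210 = 0.542857.
Step 4: Under H0, t = rho * sqrt((n-2)/(1-rho^2)) = 1.2928 ~ t(4).
Step 5: Two-sided p-value from the t-distribution with 4 df = 0.265703.
Step 6: alpha = 0.05. fail to reject H0.

rho = 0.5429, p = 0.265703, fail to reject H0 at alpha = 0.05.


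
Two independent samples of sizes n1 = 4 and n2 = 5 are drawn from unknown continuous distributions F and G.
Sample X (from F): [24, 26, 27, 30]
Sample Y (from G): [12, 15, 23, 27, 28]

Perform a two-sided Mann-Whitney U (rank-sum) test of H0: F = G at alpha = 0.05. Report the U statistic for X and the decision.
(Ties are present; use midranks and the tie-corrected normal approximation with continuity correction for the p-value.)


Step 1: Combine and sort all 9 observations; assign midranks.
sorted (value, group): (12,Y), (15,Y), (23,Y), (24,X), (26,X), (27,X), (27,Y), (28,Y), (30,X)
ranks: 12->1, 15->2, 23->3, 24->4, 26->5, 27->6.5, 27->6.5, 28->8, 30->9
Step 2: Rank sum for X: R1 = 4 + 5 + 6.5 + 9 = 24.5.
Step 3: U_X = R1 - n1(n1+1)/2 = 24.5 - 4*5/2 = 24.5 - 10 = 14.5.
       U_Y = n1*n2 - U_X = 20 - 14.5 = 5.5.
Step 4: Ties are present, so use the tie-corrected normal approximation (with continuity correction) for the p-value.
Step 5: p-value = 0.325163; compare to alpha = 0.05. fail to reject H0.

U_X = 14.5, p = 0.325163, fail to reject H0 at alpha = 0.05.


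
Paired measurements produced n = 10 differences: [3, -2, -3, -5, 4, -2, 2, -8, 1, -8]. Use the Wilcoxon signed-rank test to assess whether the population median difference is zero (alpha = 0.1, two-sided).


Step 1: Drop any zero differences (none here) and take |d_i|.
|d| = [3, 2, 3, 5, 4, 2, 2, 8, 1, 8]
Step 2: Midrank |d_i| (ties get averaged ranks).
ranks: |3|->5.5, |2|->3, |3|->5.5, |5|->8, |4|->7, |2|->3, |2|->3, |8|->9.5, |1|->1, |8|->9.5
Step 3: Attach original signs; sum ranks with positive sign and with negative sign.
W+ = 5.5 + 7 + 3 + 1 = 16.5
W- = 3 + 5.5 + 8 + 3 + 9.5 + 9.5 = 38.5
(Check: W+ + W- = 55 should equal n(n+1)/2 = 55.)
Step 4: Test statistic W = min(W+, W-) = 16.5.
Step 5: Ties in |d|, so use the tie-corrected normal approximation.
        E[W] = n(n+1)/4 = 10*11/4 = 27.5.
        Tie groups: |d|=2 (t=3), |d|=3 (t=2), |d|=8 (t=2); sum(t^3 - t) = 36.
        Var[W] = n(n+1)(2n+1)/24 - sum(t^3-t)/48 = 2310/24 - 36/48 = 95.5.
        z = (W - E[W]) / sqrt(Var[W]) = (16.5 - 27.5) / 9.7724 = -1.1256.
        Two-sided p = 2*Phi(z) = 0.260327.
Step 6: alpha = 0.1. fail to reject H0.

W+ = 16.5, W- = 38.5, W = min = 16.5, p = 0.260327, fail to reject H0.
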